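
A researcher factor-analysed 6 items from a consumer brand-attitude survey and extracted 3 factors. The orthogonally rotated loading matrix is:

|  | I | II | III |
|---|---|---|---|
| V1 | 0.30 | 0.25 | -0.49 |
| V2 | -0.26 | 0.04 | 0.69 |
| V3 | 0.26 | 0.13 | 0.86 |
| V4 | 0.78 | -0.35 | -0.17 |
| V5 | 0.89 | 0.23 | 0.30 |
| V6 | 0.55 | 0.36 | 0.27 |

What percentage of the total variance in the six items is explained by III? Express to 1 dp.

SS loadings for III = (-0.49)² + 0.69² + 0.86² + (-0.17)² + 0.30² + 0.27² = 1.6476
With 6 standardized items, total variance = 6. Proportion = 1.6476/6 = 0.2746 → 27.46%.

27.5%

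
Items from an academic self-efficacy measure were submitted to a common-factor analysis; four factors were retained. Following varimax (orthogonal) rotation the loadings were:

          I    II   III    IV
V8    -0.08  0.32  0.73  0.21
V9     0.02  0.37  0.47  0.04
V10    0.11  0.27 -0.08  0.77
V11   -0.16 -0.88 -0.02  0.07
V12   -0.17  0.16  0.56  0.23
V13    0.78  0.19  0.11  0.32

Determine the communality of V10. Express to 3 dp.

h² = 0.11² + 0.27² + (-0.08)² + 0.77² = 0.0121 + 0.0729 + 0.0064 + 0.5929 = 0.6843

0.684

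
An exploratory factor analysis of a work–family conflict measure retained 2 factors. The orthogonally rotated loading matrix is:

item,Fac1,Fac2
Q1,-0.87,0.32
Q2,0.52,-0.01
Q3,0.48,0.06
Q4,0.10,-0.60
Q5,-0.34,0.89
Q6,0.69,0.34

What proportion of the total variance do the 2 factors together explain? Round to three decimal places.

Communalities: 0.8593, 0.2705, 0.2340, 0.3700, 0.9077, 0.5917; Σh² = 3.2332.
Total variance with 6 standardized items is 6, so the solution explains 3.2332/6 = 0.5389.

0.539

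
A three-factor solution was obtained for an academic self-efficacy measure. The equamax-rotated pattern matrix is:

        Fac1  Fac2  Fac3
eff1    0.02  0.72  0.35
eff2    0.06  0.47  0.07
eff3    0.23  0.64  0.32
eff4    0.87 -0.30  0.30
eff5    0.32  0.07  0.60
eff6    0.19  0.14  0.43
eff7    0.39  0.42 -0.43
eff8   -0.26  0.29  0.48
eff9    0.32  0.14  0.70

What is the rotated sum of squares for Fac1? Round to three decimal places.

SS loadings for Fac1 = 0.02² + 0.06² + 0.23² + 0.87² + 0.32² + 0.19² + 0.39² + (-0.26)² + 0.32² = 0.0004 + 0.0036 + 0.0529 + 0.7569 + 0.1024 + 0.0361 + 0.1521 + 0.0676 + 0.1024 = 1.2744

1.274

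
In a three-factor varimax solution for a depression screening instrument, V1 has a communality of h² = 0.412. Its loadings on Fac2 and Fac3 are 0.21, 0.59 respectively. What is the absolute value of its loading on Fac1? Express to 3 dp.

Under orthogonal rotation h² = Σλ², so λ_Fac1² = h² − (0.3922) = 0.412 − 0.3922 = 0.0198.
|λ| = √0.0198 = 0.1407.

0.141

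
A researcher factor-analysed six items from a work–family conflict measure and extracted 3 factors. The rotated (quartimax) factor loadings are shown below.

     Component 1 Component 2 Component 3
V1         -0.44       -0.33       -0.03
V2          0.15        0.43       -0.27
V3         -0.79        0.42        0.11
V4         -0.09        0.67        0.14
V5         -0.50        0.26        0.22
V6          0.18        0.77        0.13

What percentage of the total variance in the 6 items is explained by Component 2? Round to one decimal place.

SS loadings for Component 2 = (-0.33)² + 0.43² + 0.42² + 0.67² + 0.26² + 0.77² = 1.5796
With 6 standardized items, total variance = 6. Proportion = 1.5796/6 = 0.2633 → 26.33%.

26.3%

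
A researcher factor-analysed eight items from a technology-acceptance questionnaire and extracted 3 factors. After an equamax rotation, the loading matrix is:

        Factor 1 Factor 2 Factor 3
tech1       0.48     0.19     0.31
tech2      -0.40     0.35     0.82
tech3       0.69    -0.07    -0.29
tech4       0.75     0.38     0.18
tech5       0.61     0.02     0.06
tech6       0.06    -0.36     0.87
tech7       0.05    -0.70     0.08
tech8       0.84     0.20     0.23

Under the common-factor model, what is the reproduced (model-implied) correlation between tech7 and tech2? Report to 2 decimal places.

r̂ = Σ λ_i·λ_j across factors = (0.05)(-0.40) + (-0.70)(0.35) + (0.08)(0.82)
  = -0.0200 -0.2450 +0.0656 = -0.1994

-0.20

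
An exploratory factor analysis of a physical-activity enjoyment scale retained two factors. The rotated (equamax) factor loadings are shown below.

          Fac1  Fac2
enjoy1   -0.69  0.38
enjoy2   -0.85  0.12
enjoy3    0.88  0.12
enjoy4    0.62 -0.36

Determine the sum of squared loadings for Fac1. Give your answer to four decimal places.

2.3574

SS loadings for Fac1 = (-0.69)² + (-0.85)² + 0.88² + 0.62² = 0.4761 + 0.7225 + 0.7744 + 0.3844 = 2.3574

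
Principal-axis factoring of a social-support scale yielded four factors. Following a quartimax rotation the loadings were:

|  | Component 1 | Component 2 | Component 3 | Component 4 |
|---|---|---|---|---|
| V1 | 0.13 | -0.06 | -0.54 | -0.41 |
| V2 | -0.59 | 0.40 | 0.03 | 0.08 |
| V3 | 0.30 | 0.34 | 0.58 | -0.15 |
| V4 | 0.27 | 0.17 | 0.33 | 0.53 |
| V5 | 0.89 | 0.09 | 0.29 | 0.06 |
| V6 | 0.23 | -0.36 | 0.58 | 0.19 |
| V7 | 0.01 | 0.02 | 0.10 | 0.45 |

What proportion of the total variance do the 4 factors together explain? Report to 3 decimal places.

0.530

Communalities: 0.4802, 0.5154, 0.5645, 0.4916, 0.8879, 0.5550, 0.2130; Σh² = 3.7076.
Total variance with 7 standardized items is 7, so the solution explains 3.7076/7 = 0.5297.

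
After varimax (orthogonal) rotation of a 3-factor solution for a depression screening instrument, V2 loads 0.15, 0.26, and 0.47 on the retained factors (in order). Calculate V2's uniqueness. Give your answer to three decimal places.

0.689

h² = 0.15² + 0.26² + 0.47² = 0.0225 + 0.0676 + 0.2209 = 0.3110
Uniqueness u² = 1 − h² = 1 − 0.3110 = 0.6890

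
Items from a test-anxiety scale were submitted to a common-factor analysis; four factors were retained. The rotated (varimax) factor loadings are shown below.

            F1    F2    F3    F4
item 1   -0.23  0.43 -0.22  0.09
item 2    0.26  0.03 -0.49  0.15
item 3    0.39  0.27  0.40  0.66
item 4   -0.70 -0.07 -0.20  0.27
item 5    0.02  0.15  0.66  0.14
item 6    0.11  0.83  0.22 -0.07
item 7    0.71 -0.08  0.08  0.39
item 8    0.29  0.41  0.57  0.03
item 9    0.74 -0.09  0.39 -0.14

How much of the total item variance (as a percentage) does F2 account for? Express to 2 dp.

SS loadings for F2 = 0.43² + 0.03² + 0.27² + (-0.07)² + 0.15² + 0.83² + (-0.08)² + 0.41² + (-0.09)² = 1.1576
With 9 standardized items, total variance = 9. Proportion = 1.1576/9 = 0.1286 → 12.86%.

12.86%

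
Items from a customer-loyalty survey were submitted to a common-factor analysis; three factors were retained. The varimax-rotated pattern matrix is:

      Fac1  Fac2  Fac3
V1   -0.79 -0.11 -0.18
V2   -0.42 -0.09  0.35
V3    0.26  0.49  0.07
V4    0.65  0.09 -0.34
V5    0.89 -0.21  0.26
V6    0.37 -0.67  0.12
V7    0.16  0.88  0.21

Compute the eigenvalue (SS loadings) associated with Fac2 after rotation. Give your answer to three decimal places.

1.536

SS loadings for Fac2 = (-0.11)² + (-0.09)² + 0.49² + 0.09² + (-0.21)² + (-0.67)² + 0.88² = 0.0121 + 0.0081 + 0.2401 + 0.0081 + 0.0441 + 0.4489 + 0.7744 = 1.5358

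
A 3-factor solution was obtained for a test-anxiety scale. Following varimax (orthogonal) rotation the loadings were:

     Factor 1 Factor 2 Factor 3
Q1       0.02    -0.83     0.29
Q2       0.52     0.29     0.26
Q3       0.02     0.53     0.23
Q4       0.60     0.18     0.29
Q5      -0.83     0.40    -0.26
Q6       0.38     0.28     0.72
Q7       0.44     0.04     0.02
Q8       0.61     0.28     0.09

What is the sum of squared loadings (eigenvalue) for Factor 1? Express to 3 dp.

2.030

SS loadings for Factor 1 = 0.02² + 0.52² + 0.02² + 0.60² + (-0.83)² + 0.38² + 0.44² + 0.61² = 0.0004 + 0.2704 + 0.0004 + 0.3600 + 0.6889 + 0.1444 + 0.1936 + 0.3721 = 2.0302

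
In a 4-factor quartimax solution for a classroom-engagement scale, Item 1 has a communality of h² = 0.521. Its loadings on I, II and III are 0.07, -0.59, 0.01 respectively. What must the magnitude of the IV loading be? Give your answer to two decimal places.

Under orthogonal rotation h² = Σλ², so λ_IV² = h² − (0.3531) = 0.521 − 0.3531 = 0.1679.
|λ| = √0.1679 = 0.4098.

0.41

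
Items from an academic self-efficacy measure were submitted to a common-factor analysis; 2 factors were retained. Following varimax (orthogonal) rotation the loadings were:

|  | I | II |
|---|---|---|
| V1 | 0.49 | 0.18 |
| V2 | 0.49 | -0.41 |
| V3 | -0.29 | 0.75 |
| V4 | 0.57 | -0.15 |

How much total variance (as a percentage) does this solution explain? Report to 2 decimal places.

Communalities: 0.2725, 0.4082, 0.6466, 0.3474; Σh² = 1.6747.
Total variance with 4 standardized items is 4, so the solution explains 1.6747/4 = 0.4187 = 41.87%.

41.87%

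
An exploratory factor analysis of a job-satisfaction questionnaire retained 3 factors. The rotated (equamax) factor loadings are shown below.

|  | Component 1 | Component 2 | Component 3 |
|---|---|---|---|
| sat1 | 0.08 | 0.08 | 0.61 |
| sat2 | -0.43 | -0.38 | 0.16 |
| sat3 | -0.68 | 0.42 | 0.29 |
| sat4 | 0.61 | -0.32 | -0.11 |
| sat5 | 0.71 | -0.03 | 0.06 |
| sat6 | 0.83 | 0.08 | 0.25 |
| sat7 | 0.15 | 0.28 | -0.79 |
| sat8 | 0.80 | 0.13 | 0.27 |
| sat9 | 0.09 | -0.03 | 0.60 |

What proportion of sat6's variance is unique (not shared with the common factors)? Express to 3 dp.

0.242

h² = 0.83² + 0.08² + 0.25² = 0.6889 + 0.0064 + 0.0625 = 0.7578
Uniqueness u² = 1 − h² = 1 − 0.7578 = 0.2422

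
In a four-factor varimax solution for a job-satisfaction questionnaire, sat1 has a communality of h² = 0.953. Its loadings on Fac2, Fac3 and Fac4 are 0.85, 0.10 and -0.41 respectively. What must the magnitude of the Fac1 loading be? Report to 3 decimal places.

Under orthogonal rotation h² = Σλ², so λ_Fac1² = h² − (0.9006) = 0.953 − 0.9006 = 0.0524.
|λ| = √0.0524 = 0.2289.

0.229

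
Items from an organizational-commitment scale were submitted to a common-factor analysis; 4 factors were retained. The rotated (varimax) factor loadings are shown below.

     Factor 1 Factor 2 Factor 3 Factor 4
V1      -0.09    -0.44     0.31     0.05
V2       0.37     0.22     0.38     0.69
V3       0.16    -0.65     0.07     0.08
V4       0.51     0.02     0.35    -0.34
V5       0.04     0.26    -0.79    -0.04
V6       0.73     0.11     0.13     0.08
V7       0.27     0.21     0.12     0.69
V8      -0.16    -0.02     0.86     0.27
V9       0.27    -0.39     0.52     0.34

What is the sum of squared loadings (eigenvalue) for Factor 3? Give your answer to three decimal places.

SS loadings for Factor 3 = 0.31² + 0.38² + 0.07² + 0.35² + (-0.79)² + 0.13² + 0.12² + 0.86² + 0.52² = 0.0961 + 0.1444 + 0.0049 + 0.1225 + 0.6241 + 0.0169 + 0.0144 + 0.7396 + 0.2704 = 2.0333

2.033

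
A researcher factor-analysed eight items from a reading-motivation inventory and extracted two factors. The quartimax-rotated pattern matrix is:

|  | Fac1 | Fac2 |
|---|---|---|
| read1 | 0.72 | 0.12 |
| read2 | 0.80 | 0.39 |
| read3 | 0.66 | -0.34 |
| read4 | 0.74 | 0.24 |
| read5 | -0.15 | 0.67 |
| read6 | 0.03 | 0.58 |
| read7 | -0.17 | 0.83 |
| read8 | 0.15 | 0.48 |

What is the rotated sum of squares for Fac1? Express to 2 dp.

2.22

SS loadings for Fac1 = 0.72² + 0.80² + 0.66² + 0.74² + (-0.15)² + 0.03² + (-0.17)² + 0.15² = 0.5184 + 0.6400 + 0.4356 + 0.5476 + 0.0225 + 0.0009 + 0.0289 + 0.0225 = 2.2164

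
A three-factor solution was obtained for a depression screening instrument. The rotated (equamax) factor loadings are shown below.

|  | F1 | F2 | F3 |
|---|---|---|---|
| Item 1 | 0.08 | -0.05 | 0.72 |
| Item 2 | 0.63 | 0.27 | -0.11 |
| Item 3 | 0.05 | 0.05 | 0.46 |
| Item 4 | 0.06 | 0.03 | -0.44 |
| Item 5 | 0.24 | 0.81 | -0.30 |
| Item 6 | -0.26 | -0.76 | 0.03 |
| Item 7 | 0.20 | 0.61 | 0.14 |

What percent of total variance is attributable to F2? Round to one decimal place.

SS loadings for F2 = (-0.05)² + 0.27² + 0.05² + 0.03² + 0.81² + (-0.76)² + 0.61² = 1.6846
With 7 standardized items, total variance = 7. Proportion = 1.6846/7 = 0.2407 → 24.07%.

24.1%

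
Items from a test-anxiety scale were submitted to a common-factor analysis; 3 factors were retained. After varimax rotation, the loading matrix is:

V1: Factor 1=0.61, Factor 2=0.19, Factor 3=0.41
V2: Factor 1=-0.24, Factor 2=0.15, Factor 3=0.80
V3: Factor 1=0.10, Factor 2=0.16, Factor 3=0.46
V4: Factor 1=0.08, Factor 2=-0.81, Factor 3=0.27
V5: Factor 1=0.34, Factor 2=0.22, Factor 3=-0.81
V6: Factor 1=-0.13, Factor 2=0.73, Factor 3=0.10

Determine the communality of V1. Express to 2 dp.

h² = 0.61² + 0.19² + 0.41² = 0.3721 + 0.0361 + 0.1681 = 0.5763

0.58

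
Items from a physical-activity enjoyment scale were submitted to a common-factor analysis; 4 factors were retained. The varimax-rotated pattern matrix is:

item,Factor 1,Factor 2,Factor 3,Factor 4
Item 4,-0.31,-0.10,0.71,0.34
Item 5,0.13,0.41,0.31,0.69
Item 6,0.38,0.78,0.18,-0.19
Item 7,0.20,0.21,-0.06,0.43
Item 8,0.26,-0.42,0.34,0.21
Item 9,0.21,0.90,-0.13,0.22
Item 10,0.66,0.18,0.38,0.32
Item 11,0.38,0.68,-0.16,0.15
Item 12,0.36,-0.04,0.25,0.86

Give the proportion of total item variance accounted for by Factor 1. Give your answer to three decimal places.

SS loadings for Factor 1 = (-0.31)² + 0.13² + 0.38² + 0.20² + 0.26² + 0.21² + 0.66² + 0.38² + 0.36² = 1.1187
Proportion of variance = 1.1187 / 9 = 0.1243.

0.124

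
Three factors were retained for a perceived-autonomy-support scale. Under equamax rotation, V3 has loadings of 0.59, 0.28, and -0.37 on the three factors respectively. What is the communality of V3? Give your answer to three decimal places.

h² = 0.59² + 0.28² + (-0.37)² = 0.3481 + 0.0784 + 0.1369 = 0.5634

0.563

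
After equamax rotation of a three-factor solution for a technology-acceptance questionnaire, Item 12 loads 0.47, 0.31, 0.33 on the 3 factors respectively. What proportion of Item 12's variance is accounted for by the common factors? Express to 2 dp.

h² = 0.47² + 0.31² + 0.33² = 0.2209 + 0.0961 + 0.1089 = 0.4259

0.43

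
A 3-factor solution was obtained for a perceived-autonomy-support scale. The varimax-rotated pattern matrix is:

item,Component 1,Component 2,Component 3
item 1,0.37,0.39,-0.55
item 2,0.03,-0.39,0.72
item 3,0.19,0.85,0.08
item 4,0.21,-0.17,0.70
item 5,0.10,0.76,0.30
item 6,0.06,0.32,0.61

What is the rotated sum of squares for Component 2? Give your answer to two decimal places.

1.74

SS loadings for Component 2 = 0.39² + (-0.39)² + 0.85² + (-0.17)² + 0.76² + 0.32² = 0.1521 + 0.1521 + 0.7225 + 0.0289 + 0.5776 + 0.1024 = 1.7356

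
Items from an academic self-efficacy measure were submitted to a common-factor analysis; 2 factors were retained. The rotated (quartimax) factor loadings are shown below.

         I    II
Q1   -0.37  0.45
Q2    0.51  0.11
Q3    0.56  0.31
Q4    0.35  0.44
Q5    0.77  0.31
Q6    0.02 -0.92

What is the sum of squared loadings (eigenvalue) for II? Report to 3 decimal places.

1.447

SS loadings for II = 0.45² + 0.11² + 0.31² + 0.44² + 0.31² + (-0.92)² = 0.2025 + 0.0121 + 0.0961 + 0.1936 + 0.0961 + 0.8464 = 1.4468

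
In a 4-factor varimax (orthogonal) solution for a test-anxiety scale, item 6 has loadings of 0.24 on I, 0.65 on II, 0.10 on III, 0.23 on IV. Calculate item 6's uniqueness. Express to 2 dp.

h² = 0.24² + 0.65² + 0.10² + 0.23² = 0.0576 + 0.4225 + 0.0100 + 0.0529 = 0.5430
Uniqueness u² = 1 − h² = 1 − 0.5430 = 0.4570

0.46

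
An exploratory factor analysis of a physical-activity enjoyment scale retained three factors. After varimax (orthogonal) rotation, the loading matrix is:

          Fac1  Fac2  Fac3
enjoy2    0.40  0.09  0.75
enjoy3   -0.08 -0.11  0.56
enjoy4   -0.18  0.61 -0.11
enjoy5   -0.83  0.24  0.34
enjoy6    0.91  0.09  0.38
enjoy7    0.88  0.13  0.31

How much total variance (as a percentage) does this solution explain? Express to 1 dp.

70.2%

Communalities: 0.7306, 0.3321, 0.4166, 0.8621, 0.9806, 0.8874; Σh² = 4.2094.
Total variance with 6 standardized items is 6, so the solution explains 4.2094/6 = 0.7016 = 70.16%.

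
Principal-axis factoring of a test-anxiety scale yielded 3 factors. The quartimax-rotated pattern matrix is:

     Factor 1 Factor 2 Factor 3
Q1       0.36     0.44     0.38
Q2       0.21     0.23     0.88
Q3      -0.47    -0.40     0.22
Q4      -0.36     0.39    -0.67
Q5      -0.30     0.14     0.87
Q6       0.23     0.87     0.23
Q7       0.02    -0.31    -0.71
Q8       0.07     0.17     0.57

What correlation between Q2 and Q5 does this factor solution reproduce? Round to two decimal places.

r̂ = Σ λ_i·λ_j across factors = (0.21)(-0.30) + (0.23)(0.14) + (0.88)(0.87)
  = -0.0630 +0.0322 +0.7656 = 0.7348

0.73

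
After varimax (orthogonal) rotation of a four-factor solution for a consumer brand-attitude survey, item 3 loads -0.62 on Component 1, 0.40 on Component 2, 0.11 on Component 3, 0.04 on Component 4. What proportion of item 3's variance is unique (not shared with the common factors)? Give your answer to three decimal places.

0.442

h² = (-0.62)² + 0.40² + 0.11² + 0.04² = 0.3844 + 0.1600 + 0.0121 + 0.0016 = 0.5581
Uniqueness u² = 1 − h² = 1 − 0.5581 = 0.4419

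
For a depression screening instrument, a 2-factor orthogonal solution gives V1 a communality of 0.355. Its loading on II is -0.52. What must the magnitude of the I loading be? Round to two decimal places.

Under orthogonal rotation h² = Σλ², so λ_I² = h² − (0.2704) = 0.355 − 0.2704 = 0.0846.
|λ| = √0.0846 = 0.2909.

0.29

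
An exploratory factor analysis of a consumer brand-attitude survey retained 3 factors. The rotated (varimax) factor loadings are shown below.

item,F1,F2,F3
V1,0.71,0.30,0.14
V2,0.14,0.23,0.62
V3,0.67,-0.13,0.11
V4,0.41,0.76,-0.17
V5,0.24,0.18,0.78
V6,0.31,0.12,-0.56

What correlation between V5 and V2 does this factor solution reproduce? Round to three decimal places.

0.559

r̂ = Σ λ_i·λ_j across factors = (0.24)(0.14) + (0.18)(0.23) + (0.78)(0.62)
  = +0.0336 +0.0414 +0.4836 = 0.5586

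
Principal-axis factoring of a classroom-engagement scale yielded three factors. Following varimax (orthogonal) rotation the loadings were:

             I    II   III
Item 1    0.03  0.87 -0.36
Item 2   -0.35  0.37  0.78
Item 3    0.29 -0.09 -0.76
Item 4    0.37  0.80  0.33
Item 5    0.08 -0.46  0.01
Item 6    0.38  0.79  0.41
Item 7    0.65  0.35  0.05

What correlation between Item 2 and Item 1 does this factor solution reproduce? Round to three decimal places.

r̂ = Σ λ_i·λ_j across factors = (-0.35)(0.03) + (0.37)(0.87) + (0.78)(-0.36)
  = -0.0105 +0.3219 -0.2808 = 0.0306

0.031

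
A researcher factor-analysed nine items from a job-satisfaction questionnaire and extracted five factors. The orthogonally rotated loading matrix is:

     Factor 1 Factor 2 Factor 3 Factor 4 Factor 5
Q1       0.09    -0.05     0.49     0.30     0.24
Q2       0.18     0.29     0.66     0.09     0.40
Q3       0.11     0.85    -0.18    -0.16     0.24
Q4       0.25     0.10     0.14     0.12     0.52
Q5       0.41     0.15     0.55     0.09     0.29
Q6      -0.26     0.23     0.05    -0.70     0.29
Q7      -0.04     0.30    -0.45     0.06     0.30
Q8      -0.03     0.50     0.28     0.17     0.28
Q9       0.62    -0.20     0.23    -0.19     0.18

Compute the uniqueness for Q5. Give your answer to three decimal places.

0.415

h² = 0.41² + 0.15² + 0.55² + 0.09² + 0.29² = 0.1681 + 0.0225 + 0.3025 + 0.0081 + 0.0841 = 0.5853
Uniqueness u² = 1 − h² = 1 − 0.5853 = 0.4147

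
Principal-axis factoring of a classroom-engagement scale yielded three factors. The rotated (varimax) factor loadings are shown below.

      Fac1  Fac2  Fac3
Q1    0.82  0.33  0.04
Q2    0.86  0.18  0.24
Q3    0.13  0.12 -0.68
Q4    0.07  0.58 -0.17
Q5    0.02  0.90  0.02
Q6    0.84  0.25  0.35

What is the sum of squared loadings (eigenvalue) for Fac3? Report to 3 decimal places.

0.673

SS loadings for Fac3 = 0.04² + 0.24² + (-0.68)² + (-0.17)² + 0.02² + 0.35² = 0.0016 + 0.0576 + 0.4624 + 0.0289 + 0.0004 + 0.1225 = 0.6734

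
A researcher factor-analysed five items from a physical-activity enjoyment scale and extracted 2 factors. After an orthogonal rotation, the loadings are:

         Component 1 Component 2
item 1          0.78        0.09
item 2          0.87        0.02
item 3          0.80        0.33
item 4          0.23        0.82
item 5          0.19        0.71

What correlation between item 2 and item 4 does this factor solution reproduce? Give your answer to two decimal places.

r̂ = Σ λ_i·λ_j across factors = (0.87)(0.23) + (0.02)(0.82)
  = +0.2001 +0.0164 = 0.2165

0.22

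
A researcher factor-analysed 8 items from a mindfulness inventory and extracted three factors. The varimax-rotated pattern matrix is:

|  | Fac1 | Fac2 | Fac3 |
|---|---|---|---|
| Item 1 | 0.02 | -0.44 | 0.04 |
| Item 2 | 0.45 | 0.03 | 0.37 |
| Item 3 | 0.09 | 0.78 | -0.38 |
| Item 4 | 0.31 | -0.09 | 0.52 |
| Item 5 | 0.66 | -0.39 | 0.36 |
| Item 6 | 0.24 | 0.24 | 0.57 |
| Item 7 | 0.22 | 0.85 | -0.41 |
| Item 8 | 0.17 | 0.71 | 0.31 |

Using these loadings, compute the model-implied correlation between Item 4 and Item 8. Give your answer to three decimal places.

0.150

r̂ = Σ λ_i·λ_j across factors = (0.31)(0.17) + (-0.09)(0.71) + (0.52)(0.31)
  = +0.0527 -0.0639 +0.1612 = 0.1500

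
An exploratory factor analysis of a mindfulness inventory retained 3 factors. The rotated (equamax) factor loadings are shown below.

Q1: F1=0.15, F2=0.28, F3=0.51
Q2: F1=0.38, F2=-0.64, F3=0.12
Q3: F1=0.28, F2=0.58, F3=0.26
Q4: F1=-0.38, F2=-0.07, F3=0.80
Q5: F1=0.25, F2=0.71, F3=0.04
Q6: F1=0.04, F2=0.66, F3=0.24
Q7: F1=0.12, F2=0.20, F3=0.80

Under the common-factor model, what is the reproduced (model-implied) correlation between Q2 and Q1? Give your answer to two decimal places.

-0.06

r̂ = Σ λ_i·λ_j across factors = (0.38)(0.15) + (-0.64)(0.28) + (0.12)(0.51)
  = +0.0570 -0.1792 +0.0612 = -0.0610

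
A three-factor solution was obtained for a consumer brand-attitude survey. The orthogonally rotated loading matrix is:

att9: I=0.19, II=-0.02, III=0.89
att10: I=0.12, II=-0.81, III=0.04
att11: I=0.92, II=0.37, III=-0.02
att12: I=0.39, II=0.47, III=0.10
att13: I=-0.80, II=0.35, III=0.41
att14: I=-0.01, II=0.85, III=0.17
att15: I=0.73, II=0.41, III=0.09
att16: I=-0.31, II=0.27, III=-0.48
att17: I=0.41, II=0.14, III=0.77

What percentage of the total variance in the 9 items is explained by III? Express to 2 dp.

20.36%

SS loadings for III = 0.89² + 0.04² + (-0.02)² + 0.10² + 0.41² + 0.17² + 0.09² + (-0.48)² + 0.77² = 1.8325
With 9 standardized items, total variance = 9. Proportion = 1.8325/9 = 0.2036 → 20.36%.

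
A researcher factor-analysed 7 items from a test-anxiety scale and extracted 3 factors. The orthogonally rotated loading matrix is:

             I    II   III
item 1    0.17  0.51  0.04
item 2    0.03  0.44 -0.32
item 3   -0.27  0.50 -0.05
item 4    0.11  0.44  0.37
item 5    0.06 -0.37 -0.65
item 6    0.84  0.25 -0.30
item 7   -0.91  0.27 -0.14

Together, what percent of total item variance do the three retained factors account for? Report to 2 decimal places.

51.39%

SS loadings by factor: 1.6521, 1.1696, 0.7755; total = 3.5972.
Total variance with 7 standardized items is 7, so the solution explains 3.5972/7 = 0.5139 = 51.39%.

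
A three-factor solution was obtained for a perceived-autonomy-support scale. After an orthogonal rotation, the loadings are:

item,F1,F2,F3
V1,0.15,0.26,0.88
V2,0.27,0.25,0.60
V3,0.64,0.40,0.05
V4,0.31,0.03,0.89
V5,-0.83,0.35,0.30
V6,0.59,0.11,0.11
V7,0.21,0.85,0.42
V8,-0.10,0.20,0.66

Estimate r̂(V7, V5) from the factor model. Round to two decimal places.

0.25

r̂ = Σ λ_i·λ_j across factors = (0.21)(-0.83) + (0.85)(0.35) + (0.42)(0.30)
  = -0.1743 +0.2975 +0.1260 = 0.2492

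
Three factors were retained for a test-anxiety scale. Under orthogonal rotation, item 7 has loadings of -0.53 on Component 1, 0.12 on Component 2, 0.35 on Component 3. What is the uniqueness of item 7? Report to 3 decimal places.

h² = (-0.53)² + 0.12² + 0.35² = 0.2809 + 0.0144 + 0.1225 = 0.4178
Uniqueness u² = 1 − h² = 1 − 0.4178 = 0.5822

0.582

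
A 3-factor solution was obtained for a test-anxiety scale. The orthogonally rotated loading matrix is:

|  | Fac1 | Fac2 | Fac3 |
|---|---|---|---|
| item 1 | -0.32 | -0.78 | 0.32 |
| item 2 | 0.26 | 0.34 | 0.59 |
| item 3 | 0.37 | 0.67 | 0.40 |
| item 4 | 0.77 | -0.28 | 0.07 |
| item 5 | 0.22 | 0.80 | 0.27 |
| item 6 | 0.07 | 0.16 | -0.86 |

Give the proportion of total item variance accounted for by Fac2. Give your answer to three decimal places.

0.319

SS loadings for Fac2 = (-0.78)² + 0.34² + 0.67² + (-0.28)² + 0.80² + 0.16² = 1.9169
Proportion of variance = 1.9169 / 6 = 0.3195.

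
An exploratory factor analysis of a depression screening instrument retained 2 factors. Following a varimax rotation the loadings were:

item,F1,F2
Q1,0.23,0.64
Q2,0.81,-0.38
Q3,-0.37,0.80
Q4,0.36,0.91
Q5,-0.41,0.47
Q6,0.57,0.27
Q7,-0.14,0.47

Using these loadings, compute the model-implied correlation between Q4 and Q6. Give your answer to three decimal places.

r̂ = Σ λ_i·λ_j across factors = (0.36)(0.57) + (0.91)(0.27)
  = +0.2052 +0.2457 = 0.4509

0.451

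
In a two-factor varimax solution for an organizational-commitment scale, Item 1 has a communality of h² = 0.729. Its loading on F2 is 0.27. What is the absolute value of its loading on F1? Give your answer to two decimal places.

Under orthogonal rotation h² = Σλ², so λ_F1² = h² − (0.0729) = 0.729 − 0.0729 = 0.6561.
|λ| = √0.6561 = 0.8100.

0.81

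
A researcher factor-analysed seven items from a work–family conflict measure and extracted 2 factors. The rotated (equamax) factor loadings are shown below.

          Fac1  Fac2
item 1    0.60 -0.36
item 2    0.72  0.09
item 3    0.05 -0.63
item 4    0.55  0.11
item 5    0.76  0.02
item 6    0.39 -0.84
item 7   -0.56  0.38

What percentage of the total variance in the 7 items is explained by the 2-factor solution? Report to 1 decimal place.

Communalities: 0.4896, 0.5265, 0.3994, 0.3146, 0.5780, 0.8577, 0.4580; Σh² = 3.6238.
Total variance with 7 standardized items is 7, so the solution explains 3.6238/7 = 0.5177 = 51.77%.

51.8%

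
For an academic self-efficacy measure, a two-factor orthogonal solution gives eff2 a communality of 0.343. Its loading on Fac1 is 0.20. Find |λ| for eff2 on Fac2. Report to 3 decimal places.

0.550

Under orthogonal rotation h² = Σλ², so λ_Fac2² = h² − (0.0400) = 0.343 − 0.0400 = 0.3030.
|λ| = √0.3030 = 0.5505.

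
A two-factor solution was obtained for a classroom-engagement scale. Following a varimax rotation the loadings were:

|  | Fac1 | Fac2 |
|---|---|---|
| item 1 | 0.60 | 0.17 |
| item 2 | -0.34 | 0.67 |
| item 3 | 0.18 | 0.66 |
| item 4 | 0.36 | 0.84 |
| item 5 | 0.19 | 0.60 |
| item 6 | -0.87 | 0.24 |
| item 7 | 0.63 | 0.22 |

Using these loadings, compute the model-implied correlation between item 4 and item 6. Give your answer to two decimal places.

r̂ = Σ λ_i·λ_j across factors = (0.36)(-0.87) + (0.84)(0.24)
  = -0.3132 +0.2016 = -0.1116

-0.11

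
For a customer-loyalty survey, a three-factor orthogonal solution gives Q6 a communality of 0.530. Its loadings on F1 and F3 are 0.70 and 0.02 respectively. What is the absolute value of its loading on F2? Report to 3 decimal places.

Under orthogonal rotation h² = Σλ², so λ_F2² = h² − (0.4904) = 0.530 − 0.4904 = 0.0396.
|λ| = √0.0396 = 0.1990.

0.199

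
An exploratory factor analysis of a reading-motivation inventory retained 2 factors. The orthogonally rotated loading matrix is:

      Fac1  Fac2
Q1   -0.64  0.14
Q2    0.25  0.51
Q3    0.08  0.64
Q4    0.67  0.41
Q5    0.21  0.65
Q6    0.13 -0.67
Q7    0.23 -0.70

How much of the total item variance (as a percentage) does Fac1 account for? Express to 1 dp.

14.9%

SS loadings for Fac1 = (-0.64)² + 0.25² + 0.08² + 0.67² + 0.21² + 0.13² + 0.23² = 1.0413
With 7 standardized items, total variance = 7. Proportion = 1.0413/7 = 0.1488 → 14.88%.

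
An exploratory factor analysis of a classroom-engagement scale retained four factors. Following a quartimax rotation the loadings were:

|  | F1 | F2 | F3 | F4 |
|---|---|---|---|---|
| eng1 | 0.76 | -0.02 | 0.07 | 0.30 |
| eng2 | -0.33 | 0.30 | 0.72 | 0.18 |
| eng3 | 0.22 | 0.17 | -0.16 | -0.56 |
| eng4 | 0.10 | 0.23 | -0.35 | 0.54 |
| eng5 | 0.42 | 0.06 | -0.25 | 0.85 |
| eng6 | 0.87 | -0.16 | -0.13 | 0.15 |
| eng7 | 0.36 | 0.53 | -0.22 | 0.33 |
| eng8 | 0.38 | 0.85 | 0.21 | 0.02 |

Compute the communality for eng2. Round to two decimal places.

0.75

h² = (-0.33)² + 0.30² + 0.72² + 0.18² = 0.1089 + 0.0900 + 0.5184 + 0.0324 = 0.7497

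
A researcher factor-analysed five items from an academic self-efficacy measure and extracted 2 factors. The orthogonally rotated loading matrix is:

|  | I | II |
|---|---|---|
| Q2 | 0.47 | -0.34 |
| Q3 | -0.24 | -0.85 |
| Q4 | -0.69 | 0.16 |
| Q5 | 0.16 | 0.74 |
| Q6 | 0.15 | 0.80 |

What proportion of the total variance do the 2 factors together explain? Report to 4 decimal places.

0.5708

SS loadings by factor: 0.8027, 2.0513; total = 2.8540.
Total variance with 5 standardized items is 5, so the solution explains 2.8540/5 = 0.5708.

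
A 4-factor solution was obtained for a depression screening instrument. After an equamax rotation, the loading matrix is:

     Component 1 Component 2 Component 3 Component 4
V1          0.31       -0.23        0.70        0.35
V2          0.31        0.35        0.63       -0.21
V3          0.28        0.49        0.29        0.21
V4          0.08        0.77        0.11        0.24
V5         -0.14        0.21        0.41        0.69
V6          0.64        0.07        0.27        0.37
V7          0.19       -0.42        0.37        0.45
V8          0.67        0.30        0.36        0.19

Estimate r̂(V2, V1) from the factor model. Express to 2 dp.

r̂ = Σ λ_i·λ_j across factors = (0.31)(0.31) + (0.35)(-0.23) + (0.63)(0.70) + (-0.21)(0.35)
  = +0.0961 -0.0805 +0.4410 -0.0735 = 0.3831

0.38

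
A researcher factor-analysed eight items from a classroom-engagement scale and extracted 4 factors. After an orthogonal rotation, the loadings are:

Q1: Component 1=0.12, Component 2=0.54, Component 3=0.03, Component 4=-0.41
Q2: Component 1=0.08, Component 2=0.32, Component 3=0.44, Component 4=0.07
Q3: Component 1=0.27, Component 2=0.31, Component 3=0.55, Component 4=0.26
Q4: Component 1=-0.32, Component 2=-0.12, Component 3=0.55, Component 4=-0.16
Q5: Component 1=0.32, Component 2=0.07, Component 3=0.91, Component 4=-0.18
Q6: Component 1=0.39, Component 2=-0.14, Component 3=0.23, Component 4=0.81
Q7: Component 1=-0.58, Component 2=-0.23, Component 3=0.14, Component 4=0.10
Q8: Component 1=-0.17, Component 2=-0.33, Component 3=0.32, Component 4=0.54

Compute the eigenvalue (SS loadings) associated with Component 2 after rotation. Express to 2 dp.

SS loadings for Component 2 = 0.54² + 0.32² + 0.31² + (-0.12)² + 0.07² + (-0.14)² + (-0.23)² + (-0.33)² = 0.2916 + 0.1024 + 0.0961 + 0.0144 + 0.0049 + 0.0196 + 0.0529 + 0.1089 = 0.6908

0.69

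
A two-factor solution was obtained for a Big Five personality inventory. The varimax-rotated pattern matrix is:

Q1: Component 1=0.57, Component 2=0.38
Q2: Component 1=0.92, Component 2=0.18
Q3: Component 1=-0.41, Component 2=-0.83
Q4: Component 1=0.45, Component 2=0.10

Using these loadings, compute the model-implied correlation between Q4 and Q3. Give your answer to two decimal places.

r̂ = Σ λ_i·λ_j across factors = (0.45)(-0.41) + (0.10)(-0.83)
  = -0.1845 -0.0830 = -0.2675

-0.27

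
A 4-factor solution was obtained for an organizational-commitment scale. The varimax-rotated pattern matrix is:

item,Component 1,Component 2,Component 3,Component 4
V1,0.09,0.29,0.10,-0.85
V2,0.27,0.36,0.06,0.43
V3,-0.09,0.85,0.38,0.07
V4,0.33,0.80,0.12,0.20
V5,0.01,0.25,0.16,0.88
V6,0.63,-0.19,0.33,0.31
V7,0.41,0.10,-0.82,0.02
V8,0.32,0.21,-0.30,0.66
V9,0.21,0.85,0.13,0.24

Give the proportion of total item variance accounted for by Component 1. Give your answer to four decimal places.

SS loadings for Component 1 = 0.09² + 0.27² + (-0.09)² + 0.33² + 0.01² + 0.63² + 0.41² + 0.32² + 0.21² = 0.9096
Proportion of variance = 0.9096 / 9 = 0.1011.

0.1011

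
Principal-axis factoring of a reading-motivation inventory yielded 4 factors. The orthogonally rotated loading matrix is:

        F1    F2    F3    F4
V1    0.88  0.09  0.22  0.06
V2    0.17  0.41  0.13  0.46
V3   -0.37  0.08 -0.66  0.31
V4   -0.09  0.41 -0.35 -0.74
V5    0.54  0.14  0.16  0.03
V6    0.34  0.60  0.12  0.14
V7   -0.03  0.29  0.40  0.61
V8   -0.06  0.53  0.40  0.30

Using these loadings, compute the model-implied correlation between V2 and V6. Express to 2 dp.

0.38

r̂ = Σ λ_i·λ_j across factors = (0.17)(0.34) + (0.41)(0.60) + (0.13)(0.12) + (0.46)(0.14)
  = +0.0578 +0.2460 +0.0156 +0.0644 = 0.3838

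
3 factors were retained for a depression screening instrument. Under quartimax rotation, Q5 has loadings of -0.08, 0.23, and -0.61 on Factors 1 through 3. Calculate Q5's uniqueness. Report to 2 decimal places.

0.57

h² = (-0.08)² + 0.23² + (-0.61)² = 0.0064 + 0.0529 + 0.3721 = 0.4314
Uniqueness u² = 1 − h² = 1 − 0.4314 = 0.5686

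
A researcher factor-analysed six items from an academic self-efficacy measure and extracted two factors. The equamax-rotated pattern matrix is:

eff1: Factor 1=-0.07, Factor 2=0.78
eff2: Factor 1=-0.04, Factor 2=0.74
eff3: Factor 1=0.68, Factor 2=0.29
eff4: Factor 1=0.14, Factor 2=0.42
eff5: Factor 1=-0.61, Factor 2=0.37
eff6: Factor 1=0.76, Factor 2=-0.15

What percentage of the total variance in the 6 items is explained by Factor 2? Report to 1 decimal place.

SS loadings for Factor 2 = 0.78² + 0.74² + 0.29² + 0.42² + 0.37² + (-0.15)² = 1.5759
With 6 standardized items, total variance = 6. Proportion = 1.5759/6 = 0.2626 → 26.27%.

26.3%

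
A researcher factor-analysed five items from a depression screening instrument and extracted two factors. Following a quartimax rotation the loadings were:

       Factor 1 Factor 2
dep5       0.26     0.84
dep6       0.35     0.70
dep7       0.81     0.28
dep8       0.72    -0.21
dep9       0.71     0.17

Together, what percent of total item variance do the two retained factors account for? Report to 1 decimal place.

SS loadings by factor: 1.8687, 1.3470; total = 3.2157.
Total variance with 5 standardized items is 5, so the solution explains 3.2157/5 = 0.6431 = 64.31%.

64.3%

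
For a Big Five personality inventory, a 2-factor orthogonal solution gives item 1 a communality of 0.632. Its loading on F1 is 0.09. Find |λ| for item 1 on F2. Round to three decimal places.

0.790

Under orthogonal rotation h² = Σλ², so λ_F2² = h² − (0.0081) = 0.632 − 0.0081 = 0.6239.
|λ| = √0.6239 = 0.7899.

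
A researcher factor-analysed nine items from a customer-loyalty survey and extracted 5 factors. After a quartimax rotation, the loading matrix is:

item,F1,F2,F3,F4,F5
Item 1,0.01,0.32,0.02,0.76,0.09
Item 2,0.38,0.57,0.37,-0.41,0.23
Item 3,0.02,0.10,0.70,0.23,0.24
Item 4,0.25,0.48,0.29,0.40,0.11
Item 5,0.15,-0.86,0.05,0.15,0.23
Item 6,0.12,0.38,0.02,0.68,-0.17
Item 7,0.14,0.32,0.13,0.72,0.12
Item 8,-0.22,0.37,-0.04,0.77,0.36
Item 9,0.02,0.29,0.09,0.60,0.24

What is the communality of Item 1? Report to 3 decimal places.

0.689

h² = 0.01² + 0.32² + 0.02² + 0.76² + 0.09² = 0.0001 + 0.1024 + 0.0004 + 0.5776 + 0.0081 = 0.6886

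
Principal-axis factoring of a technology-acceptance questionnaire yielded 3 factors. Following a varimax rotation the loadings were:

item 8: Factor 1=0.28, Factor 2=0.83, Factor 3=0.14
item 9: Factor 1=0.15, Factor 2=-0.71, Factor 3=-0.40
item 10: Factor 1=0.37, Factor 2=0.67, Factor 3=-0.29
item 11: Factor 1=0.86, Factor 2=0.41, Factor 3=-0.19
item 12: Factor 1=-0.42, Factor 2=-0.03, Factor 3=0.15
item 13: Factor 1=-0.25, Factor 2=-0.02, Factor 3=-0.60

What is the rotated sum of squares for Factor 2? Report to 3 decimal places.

1.811

SS loadings for Factor 2 = 0.83² + (-0.71)² + 0.67² + 0.41² + (-0.03)² + (-0.02)² = 0.6889 + 0.5041 + 0.4489 + 0.1681 + 0.0009 + 0.0004 = 1.8113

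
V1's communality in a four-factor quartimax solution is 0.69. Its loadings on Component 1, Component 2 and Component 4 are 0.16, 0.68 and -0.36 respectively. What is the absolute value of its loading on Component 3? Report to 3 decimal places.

0.269

Under orthogonal rotation h² = Σλ², so λ_Component 3² = h² − (0.6176) = 0.69 − 0.6176 = 0.0724.
|λ| = √0.0724 = 0.2691.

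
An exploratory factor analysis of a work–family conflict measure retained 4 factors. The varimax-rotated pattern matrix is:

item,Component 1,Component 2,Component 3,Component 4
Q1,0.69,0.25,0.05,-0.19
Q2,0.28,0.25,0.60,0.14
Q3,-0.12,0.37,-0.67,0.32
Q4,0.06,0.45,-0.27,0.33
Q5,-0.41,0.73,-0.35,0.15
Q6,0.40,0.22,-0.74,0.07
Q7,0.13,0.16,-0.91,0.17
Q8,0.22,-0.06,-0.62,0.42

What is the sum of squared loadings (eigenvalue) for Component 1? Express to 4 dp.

0.9659

SS loadings for Component 1 = 0.69² + 0.28² + (-0.12)² + 0.06² + (-0.41)² + 0.40² + 0.13² + 0.22² = 0.4761 + 0.0784 + 0.0144 + 0.0036 + 0.1681 + 0.1600 + 0.0169 + 0.0484 = 0.9659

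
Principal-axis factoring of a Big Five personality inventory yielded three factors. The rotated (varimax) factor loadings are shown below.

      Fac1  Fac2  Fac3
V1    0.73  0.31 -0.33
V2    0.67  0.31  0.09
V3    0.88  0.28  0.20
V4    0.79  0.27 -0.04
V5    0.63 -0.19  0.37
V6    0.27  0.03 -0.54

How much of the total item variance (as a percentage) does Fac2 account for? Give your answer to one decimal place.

6.3%

SS loadings for Fac2 = 0.31² + 0.31² + 0.28² + 0.27² + (-0.19)² + 0.03² = 0.3805
With 6 standardized items, total variance = 6. Proportion = 0.3805/6 = 0.0634 → 6.34%.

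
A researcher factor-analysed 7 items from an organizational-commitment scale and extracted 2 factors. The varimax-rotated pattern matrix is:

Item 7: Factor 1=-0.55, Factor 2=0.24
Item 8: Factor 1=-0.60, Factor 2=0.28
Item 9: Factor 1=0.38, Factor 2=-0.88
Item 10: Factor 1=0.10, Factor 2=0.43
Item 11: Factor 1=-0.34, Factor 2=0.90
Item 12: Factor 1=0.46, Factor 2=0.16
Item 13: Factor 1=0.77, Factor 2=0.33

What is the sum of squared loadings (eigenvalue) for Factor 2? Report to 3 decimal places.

2.040

SS loadings for Factor 2 = 0.24² + 0.28² + (-0.88)² + 0.43² + 0.90² + 0.16² + 0.33² = 0.0576 + 0.0784 + 0.7744 + 0.1849 + 0.8100 + 0.0256 + 0.1089 = 2.0398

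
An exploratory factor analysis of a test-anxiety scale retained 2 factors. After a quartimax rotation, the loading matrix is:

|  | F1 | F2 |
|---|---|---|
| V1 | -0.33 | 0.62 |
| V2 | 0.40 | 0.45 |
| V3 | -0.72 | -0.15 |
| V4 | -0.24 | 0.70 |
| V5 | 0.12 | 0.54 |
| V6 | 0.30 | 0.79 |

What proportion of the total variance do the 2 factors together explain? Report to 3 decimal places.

Communalities: 0.4933, 0.3625, 0.5409, 0.5476, 0.3060, 0.7141; Σh² = 2.9644.
Total variance with 6 standardized items is 6, so the solution explains 2.9644/6 = 0.4941.

0.494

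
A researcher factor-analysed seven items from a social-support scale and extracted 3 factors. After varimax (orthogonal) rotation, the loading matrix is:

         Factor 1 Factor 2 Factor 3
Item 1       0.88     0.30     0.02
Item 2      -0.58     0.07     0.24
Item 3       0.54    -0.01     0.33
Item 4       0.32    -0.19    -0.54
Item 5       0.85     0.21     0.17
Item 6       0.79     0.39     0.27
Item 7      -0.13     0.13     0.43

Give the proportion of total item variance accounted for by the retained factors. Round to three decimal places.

SS loadings by factor: 2.8683, 0.3442, 0.7452; total = 3.9577.
Total variance with 7 standardized items is 7, so the solution explains 3.9577/7 = 0.5654.

0.565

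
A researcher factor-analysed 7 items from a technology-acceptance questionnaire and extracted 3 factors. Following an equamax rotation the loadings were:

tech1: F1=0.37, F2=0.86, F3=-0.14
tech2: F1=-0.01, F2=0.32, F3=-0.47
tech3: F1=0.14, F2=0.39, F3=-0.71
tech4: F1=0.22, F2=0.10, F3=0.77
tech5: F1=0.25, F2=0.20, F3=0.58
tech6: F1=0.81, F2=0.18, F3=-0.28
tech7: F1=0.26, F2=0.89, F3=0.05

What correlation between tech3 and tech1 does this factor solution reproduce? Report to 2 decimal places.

0.49

r̂ = Σ λ_i·λ_j across factors = (0.14)(0.37) + (0.39)(0.86) + (-0.71)(-0.14)
  = +0.0518 +0.3354 +0.0994 = 0.4866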